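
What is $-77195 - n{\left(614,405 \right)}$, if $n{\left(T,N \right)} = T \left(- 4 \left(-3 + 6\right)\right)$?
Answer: $-69827$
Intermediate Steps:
$n{\left(T,N \right)} = - 12 T$ ($n{\left(T,N \right)} = T \left(\left(-4\right) 3\right) = T \left(-12\right) = - 12 T$)
$-77195 - n{\left(614,405 \right)} = -77195 - \left(-12\right) 614 = -77195 - -7368 = -77195 + 7368 = -69827$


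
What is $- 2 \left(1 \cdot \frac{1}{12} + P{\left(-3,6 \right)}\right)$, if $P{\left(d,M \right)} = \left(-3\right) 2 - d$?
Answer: $\frac{35}{6} \approx 5.8333$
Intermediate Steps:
$P{\left(d,M \right)} = -6 - d$
$- 2 \left(1 \cdot \frac{1}{12} + P{\left(-3,6 \right)}\right) = - 2 \left(1 \cdot \frac{1}{12} - 3\right) = - 2 \left(1 \cdot \frac{1}{12} + \left(-6 + 3\right)\right) = - 2 \left(\frac{1}{12} - 3\right) = \left(-2\right) \left(- \frac{35}{12}\right) = \frac{35}{6}$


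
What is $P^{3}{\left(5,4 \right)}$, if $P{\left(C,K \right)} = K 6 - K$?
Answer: $8000$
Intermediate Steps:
$P{\left(C,K \right)} = 5 K$ ($P{\left(C,K \right)} = 6 K - K = 5 K$)
$P^{3}{\left(5,4 \right)} = \left(5 \cdot 4\right)^{3} = 20^{3} = 8000$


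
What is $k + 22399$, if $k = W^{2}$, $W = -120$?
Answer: $36799$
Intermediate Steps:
$k = 14400$ ($k = \left(-120\right)^{2} = 14400$)
$k + 22399 = 14400 + 22399 = 36799$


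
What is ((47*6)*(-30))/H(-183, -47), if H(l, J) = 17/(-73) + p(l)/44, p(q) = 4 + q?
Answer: 603856/307 ≈ 1967.0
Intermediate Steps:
H(l, J) = -114/803 + l/44 (H(l, J) = 17/(-73) + (4 + l)/44 = 17*(-1/73) + (4 + l)*(1/44) = -17/73 + (1/11 + l/44) = -114/803 + l/44)
((47*6)*(-30))/H(-183, -47) = ((47*6)*(-30))/(-114/803 + (1/44)*(-183)) = (282*(-30))/(-114/803 - 183/44) = -8460/(-13815/3212) = -8460*(-3212/13815) = 603856/307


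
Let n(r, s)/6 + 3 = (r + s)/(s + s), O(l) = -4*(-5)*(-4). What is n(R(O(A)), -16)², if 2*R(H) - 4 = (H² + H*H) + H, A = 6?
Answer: 93373569/64 ≈ 1.4590e+6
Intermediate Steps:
O(l) = -80 (O(l) = 20*(-4) = -80)
R(H) = 2 + H² + H/2 (R(H) = 2 + ((H² + H*H) + H)/2 = 2 + ((H² + H²) + H)/2 = 2 + (2*H² + H)/2 = 2 + (H + 2*H²)/2 = 2 + (H² + H/2) = 2 + H² + H/2)
n(r, s) = -18 + 3*(r + s)/s (n(r, s) = -18 + 6*((r + s)/(s + s)) = -18 + 6*((r + s)/((2*s))) = -18 + 6*((r + s)*(1/(2*s))) = -18 + 6*((r + s)/(2*s)) = -18 + 3*(r + s)/s)
n(R(O(A)), -16)² = (-15 + 3*(2 + (-80)² + (½)*(-80))/(-16))² = (-15 + 3*(2 + 6400 - 40)*(-1/16))² = (-15 + 3*6362*(-1/16))² = (-15 - 9543/8)² = (-9663/8)² = 93373569/64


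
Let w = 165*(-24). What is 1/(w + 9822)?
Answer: 1/5862 ≈ 0.00017059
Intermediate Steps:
w = -3960
1/(w + 9822) = 1/(-3960 + 9822) = 1/5862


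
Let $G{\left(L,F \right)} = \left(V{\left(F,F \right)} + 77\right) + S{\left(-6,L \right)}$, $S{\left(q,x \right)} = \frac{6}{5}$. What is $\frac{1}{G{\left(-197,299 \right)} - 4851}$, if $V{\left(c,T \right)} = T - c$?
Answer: $- \frac{5}{23864} \approx -0.00020952$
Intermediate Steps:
$S{\left(q,x \right)} = \frac{6}{5}$ ($S{\left(q,x \right)} = 6 \cdot \frac{1}{5} = \frac{6}{5}$)
$G{\left(L,F \right)} = \frac{391}{5}$ ($G{\left(L,F \right)} = \left(\left(F - F\right) + 77\right) + \frac{6}{5} = \left(0 + 77\right) + \frac{6}{5} = 77 + \frac{6}{5} = \frac{391}{5}$)
$\frac{1}{G{\left(-197,299 \right)} - 4851} = \frac{1}{\frac{391}{5} - 4851} = \frac{1}{- \frac{23864}{5}} = - \frac{5}{23864}$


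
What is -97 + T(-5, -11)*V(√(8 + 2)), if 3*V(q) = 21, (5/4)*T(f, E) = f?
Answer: -125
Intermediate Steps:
T(f, E) = 4*f/5
V(q) = 7 (V(q) = (⅓)*21 = 7)
-97 + T(-5, -11)*V(√(8 + 2)) = -97 + ((⅘)*(-5))*7 = -97 - 4*7 = -97 - 28 = -125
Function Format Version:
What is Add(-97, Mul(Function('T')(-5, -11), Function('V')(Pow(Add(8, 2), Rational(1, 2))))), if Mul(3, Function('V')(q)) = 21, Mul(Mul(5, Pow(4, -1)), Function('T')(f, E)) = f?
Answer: -125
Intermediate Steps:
Function('T')(f, E) = Mul(Rational(4, 5), f)
Function('V')(q) = 7 (Function('V')(q) = Mul(Rational(1, 3), 21) = 7)
Add(-97, Mul(Function('T')(-5, -11), Function('V')(Pow(Add(8, 2), Rational(1, 2))))) = Add(-97, Mul(Mul(Rational(4, 5), -5), 7)) = Add(-97, Mul(-4, 7)) = Add(-97, -28) = -125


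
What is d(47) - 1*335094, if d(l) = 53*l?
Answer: -332603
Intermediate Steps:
d(47) - 1*335094 = 53*47 - 1*335094 = 2491 - 335094 = -332603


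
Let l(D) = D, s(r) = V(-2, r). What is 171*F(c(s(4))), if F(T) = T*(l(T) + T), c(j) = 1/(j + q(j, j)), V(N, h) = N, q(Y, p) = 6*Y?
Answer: 171/98 ≈ 1.7449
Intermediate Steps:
s(r) = -2
c(j) = 1/(7*j) (c(j) = 1/(j + 6*j) = 1/(7*j))
F(T) = 2*T² (F(T) = T*(T + T) = T*(2*T) = 2*T²)
171*F(c(s(4))) = 171*(2*((⅐)/(-2))²) = 171*(2*((⅐)*(-½))²) = 171*(2*(-1/14)²) = 171*(2*(1/196)) = 171*(1/98) = 171/98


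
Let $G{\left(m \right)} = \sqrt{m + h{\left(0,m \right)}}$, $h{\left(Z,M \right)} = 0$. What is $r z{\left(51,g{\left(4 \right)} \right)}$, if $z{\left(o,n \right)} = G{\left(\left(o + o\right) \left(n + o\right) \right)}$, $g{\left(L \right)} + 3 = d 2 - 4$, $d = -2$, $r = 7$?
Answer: $28 \sqrt{255} \approx 447.12$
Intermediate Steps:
$g{\left(L \right)} = -11$ ($g{\left(L \right)} = -3 - 8 = -11$)
$G{\left(m \right)} = \sqrt{m}$ ($G{\left(m \right)} = \sqrt{m + 0} = \sqrt{m}$)
$z{\left(o,n \right)} = \sqrt{2} \sqrt{o \left(n + o\right)}$ ($z{\left(o,n \right)} = \sqrt{\left(o + o\right) \left(n + o\right)} = \sqrt{2 o \left(n + o\right)} = \sqrt{2} \sqrt{o \left(n + o\right)}$)
$r z{\left(51,g{\left(4 \right)} \right)} = 7 \sqrt{2} \sqrt{51 \left(-11 + 51\right)} = 7 \sqrt{2} \sqrt{51 \cdot 40} = 7 \sqrt{2} \sqrt{2040} = 7 \sqrt{2} \cdot 2 \sqrt{510} = 7 \cdot 4 \sqrt{255} = 28 \sqrt{255}$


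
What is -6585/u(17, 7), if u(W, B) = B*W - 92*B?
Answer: 439/35 ≈ 12.543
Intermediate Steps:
u(W, B) = -92*B + B*W
-6585/u(17, 7) = -6585*1/(7*(-92 + 17)) = -6585/(7*(-75)) = -6585/(-525) = -6585*(-1/525) = 439/35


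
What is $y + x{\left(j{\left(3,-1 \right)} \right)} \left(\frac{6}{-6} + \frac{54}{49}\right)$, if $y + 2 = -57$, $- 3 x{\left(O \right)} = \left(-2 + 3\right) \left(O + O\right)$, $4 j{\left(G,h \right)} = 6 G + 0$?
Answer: $- \frac{2906}{49} \approx -59.306$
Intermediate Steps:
$j{\left(G,h \right)} = \frac{3 G}{2}$ ($j{\left(G,h \right)} = \frac{6 G + 0}{4} = \frac{6 G}{4} = \frac{3 G}{2}$)
$x{\left(O \right)} = - \frac{2 O}{3}$ ($x{\left(O \right)} = - \frac{\left(-2 + 3\right) \left(O + O\right)}{3} = - \frac{1 \cdot 2 O}{3} = - \frac{2 O}{3}$)
$y = -59$ ($y = -2 - 57 = -59$)
$y + x{\left(j{\left(3,-1 \right)} \right)} \left(\frac{6}{-6} + \frac{54}{49}\right) = -59 + - \frac{2 \cdot \frac{3}{2} \cdot 3}{3} \left(\frac{6}{-6} + \frac{54}{49}\right) = -59 + \left(- \frac{2}{3}\right) \frac{9}{2} \left(6 \left(- \frac{1}{6}\right) + 54 \cdot \frac{1}{49}\right) = -59 - 3 \left(-1 + \frac{54}{49}\right) = -59 - \frac{15}{49} = - \frac{2906}{49}$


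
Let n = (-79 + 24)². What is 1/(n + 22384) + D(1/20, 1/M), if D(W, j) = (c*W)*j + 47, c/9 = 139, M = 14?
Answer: 366169379/7114520 ≈ 51.468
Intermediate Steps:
c = 1251 (c = 9*139 = 1251)
n = 3025 (n = (-55)² = 3025)
D(W, j) = 47 + 1251*W*j (D(W, j) = (1251*W)*j + 47 = 1251*W*j + 47 = 47 + 1251*W*j)
1/(n + 22384) + D(1/20, 1/M) = 1/(3025 + 22384) + (47 + 1251/(20*14)) = 1/25409 + (47 + 1251*(1/20)*(1/14)) = 1/25409 + (47 + 1251/280) = 1/25409 + 14411/280 = 366169379/7114520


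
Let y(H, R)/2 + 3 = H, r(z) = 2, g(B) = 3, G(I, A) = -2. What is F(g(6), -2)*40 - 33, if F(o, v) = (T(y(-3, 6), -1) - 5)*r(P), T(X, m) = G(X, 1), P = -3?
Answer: -593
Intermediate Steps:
y(H, R) = -6 + 2*H
T(X, m) = -2
F(o, v) = -14 (F(o, v) = (-2 - 5)*2 = -7*2 = -14)
F(g(6), -2)*40 - 33 = -14*40 - 33 = -560 - 33 = -593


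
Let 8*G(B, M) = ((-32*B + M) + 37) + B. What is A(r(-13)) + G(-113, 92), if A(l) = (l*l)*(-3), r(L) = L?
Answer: -53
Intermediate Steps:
A(l) = -3*l² (A(l) = l²*(-3) = -3*l²)
G(B, M) = 37/8 - 31*B/8 + M/8 (G(B, M) = (((-32*B + M) + 37) + B)/8 = (((M - 32*B) + 37) + B)/8 = ((37 + M - 32*B) + B)/8 = (37 + M - 31*B)/8 = 37/8 - 31*B/8 + M/8)
A(r(-13)) + G(-113, 92) = -3*(-13)² + (37/8 - 31/8*(-113) + (⅛)*92) = -3*169 + (37/8 + 3503/8 + 23/2) = -507 + 454 = -53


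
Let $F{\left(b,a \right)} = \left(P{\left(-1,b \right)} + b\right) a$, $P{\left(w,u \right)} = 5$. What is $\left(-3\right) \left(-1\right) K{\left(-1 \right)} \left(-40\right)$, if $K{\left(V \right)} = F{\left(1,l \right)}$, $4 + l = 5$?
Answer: $-720$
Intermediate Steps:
$l = 1$ ($l = -4 + 5 = 1$)
$F{\left(b,a \right)} = a \left(5 + b\right)$ ($F{\left(b,a \right)} = \left(5 + b\right) a = a \left(5 + b\right)$)
$K{\left(V \right)} = 6$ ($K{\left(V \right)} = 1 \left(5 + 1\right) = 1 \cdot 6 = 6$)
$\left(-3\right) \left(-1\right) K{\left(-1 \right)} \left(-40\right) = \left(-3\right) \left(-1\right) 6 \left(-40\right) = 3 \cdot 6 \left(-40\right) = 18 \left(-40\right) = -720$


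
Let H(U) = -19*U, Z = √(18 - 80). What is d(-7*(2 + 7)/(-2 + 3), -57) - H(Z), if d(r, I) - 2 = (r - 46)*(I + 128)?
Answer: -7737 + 19*I*√62 ≈ -7737.0 + 149.61*I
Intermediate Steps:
d(r, I) = 2 + (-46 + r)*(128 + I) (d(r, I) = 2 + (r - 46)*(I + 128) = 2 + (-46 + r)*(128 + I))
Z = I*√62 (Z = √(-62) = I*√62 ≈ 7.874*I)
d(-7*(2 + 7)/(-2 + 3), -57) - H(Z) = (-5886 - 46*(-57) + 128*(-7*(2 + 7)/(-2 + 3)) - (-399)*(2 + 7)/(-2 + 3)) - (-19)*I*√62 = (-5886 + 2622 + 128*(-63/1) - (-399)*9/1) - (-19)*I*√62 = (-5886 + 2622 + 128*(-63) - (-399)*9*1) + 19*I*√62 = (-5886 + 2622 + 128*(-7*9) - (-399)*9) + 19*I*√62 = (-5886 + 2622 + 128*(-63) - 57*(-63)) + 19*I*√62 = (-5886 + 2622 - 8064 + 3591) + 19*I*√62 = -7737 + 19*I*√62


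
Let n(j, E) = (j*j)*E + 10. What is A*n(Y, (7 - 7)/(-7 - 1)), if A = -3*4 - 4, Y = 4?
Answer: -160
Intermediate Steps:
n(j, E) = 10 + E*j**2 (n(j, E) = j**2*E + 10 = E*j**2 + 10 = 10 + E*j**2)
A = -16 (A = -12 - 4 = -16)
A*n(Y, (7 - 7)/(-7 - 1)) = -16*(10 + ((7 - 7)/(-7 - 1))*4**2) = -16*(10 + (0/(-8))*16) = -16*(10 + (0*(-1/8))*16) = -16*(10 + 0*16) = -16*(10 + 0) = -16*10 = -160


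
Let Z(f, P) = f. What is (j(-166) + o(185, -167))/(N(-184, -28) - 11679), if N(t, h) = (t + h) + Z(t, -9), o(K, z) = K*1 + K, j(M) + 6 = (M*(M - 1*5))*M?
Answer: 4711712/12075 ≈ 390.20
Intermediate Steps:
j(M) = -6 + M²*(-5 + M) (j(M) = -6 + (M*(M - 1*5))*M = -6 + (M*(M - 5))*M = -6 + (M*(-5 + M))*M = -6 + M²*(-5 + M))
o(K, z) = 2*K (o(K, z) = K + K = 2*K)
N(t, h) = h + 2*t (N(t, h) = (t + h) + t = (h + t) + t = h + 2*t)
(j(-166) + o(185, -167))/(N(-184, -28) - 11679) = ((-6 + (-166)³ - 5*(-166)²) + 2*185)/((-28 + 2*(-184)) - 11679) = ((-6 - 4574296 - 5*27556) + 370)/((-28 - 368) - 11679) = ((-6 - 4574296 - 137780) + 370)/(-396 - 11679) = (-4712082 + 370)/(-12075) = -4711712*(-1/12075) = 4711712/12075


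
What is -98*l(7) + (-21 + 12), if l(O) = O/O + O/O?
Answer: -205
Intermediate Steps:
l(O) = 2 (l(O) = 1 + 1 = 2)
-98*l(7) + (-21 + 12) = -98*2 + (-21 + 12) = -196 - 9 = -205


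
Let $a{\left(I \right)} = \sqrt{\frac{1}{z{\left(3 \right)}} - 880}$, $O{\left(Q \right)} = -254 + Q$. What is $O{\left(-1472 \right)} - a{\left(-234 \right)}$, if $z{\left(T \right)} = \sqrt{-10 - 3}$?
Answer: $-1726 - \frac{\sqrt{-148720 - 13 i \sqrt{13}}}{13} \approx -1726.0 + 29.665 i$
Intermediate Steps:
$z{\left(T \right)} = i \sqrt{13}$ ($z{\left(T \right)} = \sqrt{-13} = i \sqrt{13}$)
$a{\left(I \right)} = \sqrt{-880 - \frac{i \sqrt{13}}{13}}$ ($a{\left(I \right)} = \sqrt{\frac{1}{i \sqrt{13}} - 880} = \sqrt{- \frac{i \sqrt{13}}{13} - 880} = \sqrt{-880 - \frac{i \sqrt{13}}{13}}$)
$O{\left(-1472 \right)} - a{\left(-234 \right)} = \left(-254 - 1472\right) - \frac{\sqrt{-148720 - 13 i \sqrt{13}}}{13} = -1726 - \frac{\sqrt{-148720 - 13 i \sqrt{13}}}{13}$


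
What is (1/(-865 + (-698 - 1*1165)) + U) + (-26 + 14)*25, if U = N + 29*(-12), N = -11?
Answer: -1797753/2728 ≈ -659.00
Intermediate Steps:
U = -359 (U = -11 + 29*(-12) = -11 - 348 = -359)
(1/(-865 + (-698 - 1*1165)) + U) + (-26 + 14)*25 = (1/(-865 + (-698 - 1*1165)) - 359) + (-26 + 14)*25 = (1/(-865 + (-698 - 1165)) - 359) - 12*25 = (1/(-865 - 1863) - 359) - 300 = (1/(-2728) - 359) - 300 = (-1/2728 - 359) - 300 = -979353/2728 - 300 = -1797753/2728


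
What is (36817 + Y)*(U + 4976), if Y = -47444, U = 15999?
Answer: -222901325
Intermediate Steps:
(36817 + Y)*(U + 4976) = (36817 - 47444)*(15999 + 4976) = -10627*20975 = -222901325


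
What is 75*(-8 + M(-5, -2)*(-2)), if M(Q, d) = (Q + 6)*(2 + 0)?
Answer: -900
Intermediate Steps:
M(Q, d) = 12 + 2*Q (M(Q, d) = (6 + Q)*2 = 12 + 2*Q)
75*(-8 + M(-5, -2)*(-2)) = 75*(-8 + (12 + 2*(-5))*(-2)) = 75*(-8 + (12 - 10)*(-2)) = 75*(-8 + 2*(-2)) = 75*(-8 - 4) = 75*(-12) = -900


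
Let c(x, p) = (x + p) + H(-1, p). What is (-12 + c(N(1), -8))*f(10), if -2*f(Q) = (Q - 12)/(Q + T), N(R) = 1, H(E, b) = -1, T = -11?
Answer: 20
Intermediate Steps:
f(Q) = -(-12 + Q)/(2*(-11 + Q)) (f(Q) = -(Q - 12)/(2*(Q - 11)) = -(-12 + Q)/(2*(-11 + Q)))
c(x, p) = -1 + p + x (c(x, p) = (x + p) - 1 = (p + x) - 1 = -1 + p + x)
(-12 + c(N(1), -8))*f(10) = (-12 + (-1 - 8 + 1))*((12 - 1*10)/(2*(-11 + 10))) = (-12 - 8)*((1/2)*(12 - 10)/(-1)) = -10*(-1)*2 = -20*(-1) = 20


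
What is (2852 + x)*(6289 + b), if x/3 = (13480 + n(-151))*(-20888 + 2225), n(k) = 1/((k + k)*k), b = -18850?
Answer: 432313769581128525/45602 ≈ 9.4802e+12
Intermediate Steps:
n(k) = 1/(2*k²) (n(k) = 1/(((2*k))*k) = (1/(2*k))/k = 1/(2*k²))
x = -34417275951429/45602 (x = 3*((13480 + (½)/(-151)²)*(-20888 + 2225)) = 3*((13480 + (½)*(1/22801))*(-18663)) = 3*((13480 + 1/45602)*(-18663)) = 3*((614714961/45602)*(-18663)) = 3*(-11472425317143/45602) = -34417275951429/45602 ≈ -7.5473e+8)
(2852 + x)*(6289 + b) = (2852 - 34417275951429/45602)*(6289 - 18850) = -34417145894525/45602*(-12561) = 432313769581128525/45602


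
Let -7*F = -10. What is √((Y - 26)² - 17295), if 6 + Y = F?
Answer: I*√801659/7 ≈ 127.91*I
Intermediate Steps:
F = 10/7 (F = -⅐*(-10) = 10/7 ≈ 1.4286)
Y = -32/7 (Y = -6 + 10/7 = -32/7 ≈ -4.5714)
√((Y - 26)² - 17295) = √((-32/7 - 26)² - 17295) = √((-214/7)² - 17295) = √(45796/49 - 17295) = √(-801659/49) = I*√801659/7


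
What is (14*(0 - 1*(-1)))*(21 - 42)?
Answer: -294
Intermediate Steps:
(14*(0 - 1*(-1)))*(21 - 42) = (14*(0 + 1))*(-21) = (14*1)*(-21) = 14*(-21) = -294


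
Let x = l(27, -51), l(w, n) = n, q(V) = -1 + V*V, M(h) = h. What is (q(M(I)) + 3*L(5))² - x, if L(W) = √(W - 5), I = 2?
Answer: 60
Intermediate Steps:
L(W) = √(-5 + W)
q(V) = -1 + V²
x = -51
(q(M(I)) + 3*L(5))² - x = ((-1 + 2²) + 3*√(-5 + 5))² - 1*(-51) = ((-1 + 4) + 3*√0)² + 51 = (3 + 3*0)² + 51 = (3 + 0)² + 51 = 3² + 51 = 9 + 51 = 60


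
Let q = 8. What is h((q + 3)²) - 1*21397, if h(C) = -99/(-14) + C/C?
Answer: -299445/14 ≈ -21389.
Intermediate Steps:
h(C) = 113/14 (h(C) = -99*(-1/14) + 1 = 99/14 + 1 = 113/14)
h((q + 3)²) - 1*21397 = 113/14 - 1*21397 = 113/14 - 21397 = -299445/14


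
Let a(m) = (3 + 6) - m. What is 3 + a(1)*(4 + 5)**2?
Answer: 651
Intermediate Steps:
a(m) = 9 - m
3 + a(1)*(4 + 5)**2 = 3 + (9 - 1*1)*(4 + 5)**2 = 3 + (9 - 1)*9**2 = 3 + 8*81 = 3 + 648 = 651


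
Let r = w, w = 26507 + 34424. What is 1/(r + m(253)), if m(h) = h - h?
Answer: 1/60931 ≈ 1.6412e-5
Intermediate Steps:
w = 60931
m(h) = 0
r = 60931
1/(r + m(253)) = 1/(60931 + 0) = 1/60931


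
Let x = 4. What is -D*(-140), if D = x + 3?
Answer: 980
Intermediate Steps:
D = 7 (D = 4 + 3 = 7)
-D*(-140) = -1*7*(-140) = -7*(-140) = 980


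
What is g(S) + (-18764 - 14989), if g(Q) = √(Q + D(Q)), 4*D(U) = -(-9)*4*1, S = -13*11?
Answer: -33753 + I*√134 ≈ -33753.0 + 11.576*I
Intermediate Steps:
S = -143
D(U) = 9 (D(U) = (-(-9)*4*1)/4 = (-3*(-12)*1)/4 = (36*1)/4 = (¼)*36 = 9)
g(Q) = √(9 + Q) (g(Q) = √(Q + 9) = √(9 + Q))
g(S) + (-18764 - 14989) = √(9 - 143) + (-18764 - 14989) = √(-134) - 33753 = I*√134 - 33753 = -33753 + I*√134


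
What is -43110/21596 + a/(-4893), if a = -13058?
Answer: 35531669/52834614 ≈ 0.67251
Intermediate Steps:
-43110/21596 + a/(-4893) = -43110/21596 - 13058/(-4893) = -43110*1/21596 - 13058*(-1/4893) = -21555/10798 + 13058/4893 = 35531669/52834614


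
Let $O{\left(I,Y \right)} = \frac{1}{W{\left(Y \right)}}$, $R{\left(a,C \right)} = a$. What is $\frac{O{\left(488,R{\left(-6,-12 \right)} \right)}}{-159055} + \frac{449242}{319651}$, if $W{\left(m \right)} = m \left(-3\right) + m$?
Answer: $\frac{50438230357}{35888533980} \approx 1.4054$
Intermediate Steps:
$W{\left(m \right)} = - 2 m$ ($W{\left(m \right)} = - 3 m + m = - 2 m$)
$O{\left(I,Y \right)} = - \frac{1}{2 Y}$ ($O{\left(I,Y \right)} = \frac{1}{\left(-2\right) Y} = - \frac{1}{2 Y}$)
$\frac{O{\left(488,R{\left(-6,-12 \right)} \right)}}{-159055} + \frac{449242}{319651} = \frac{\left(- \frac{1}{2}\right) \frac{1}{-6}}{-159055} + \frac{449242}{319651} = \left(- \frac{1}{2}\right) \left(- \frac{1}{6}\right) \left(- \frac{1}{159055}\right) + 449242 \cdot \frac{1}{319651} = \frac{1}{12} \left(- \frac{1}{159055}\right) + \frac{26426}{18803} = - \frac{1}{1908660} + \frac{26426}{18803} = \frac{50438230357}{35888533980}$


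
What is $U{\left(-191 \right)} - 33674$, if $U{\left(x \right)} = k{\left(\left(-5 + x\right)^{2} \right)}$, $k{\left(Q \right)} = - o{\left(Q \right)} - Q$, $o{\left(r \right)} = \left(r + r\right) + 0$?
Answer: $-148922$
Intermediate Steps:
$o{\left(r \right)} = 2 r$ ($o{\left(r \right)} = 2 r + 0 = 2 r$)
$k{\left(Q \right)} = - 3 Q$ ($k{\left(Q \right)} = - 2 Q - Q = - 3 Q$)
$U{\left(x \right)} = - 3 \left(-5 + x\right)^{2}$
$U{\left(-191 \right)} - 33674 = - 3 \left(-5 - 191\right)^{2} - 33674 = - 3 \left(-196\right)^{2} - 33674 = \left(-3\right) 38416 - 33674 = -115248 - 33674 = -148922$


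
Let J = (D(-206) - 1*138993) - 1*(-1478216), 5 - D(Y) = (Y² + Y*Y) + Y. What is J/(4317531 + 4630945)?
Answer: 627281/4474238 ≈ 0.14020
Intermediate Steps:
D(Y) = 5 - Y - 2*Y² (D(Y) = 5 - ((Y² + Y*Y) + Y) = 5 - ((Y² + Y²) + Y) = 5 - (2*Y² + Y) = 5 - (Y + 2*Y²) = 5 + (-Y - 2*Y²) = 5 - Y - 2*Y²)
J = 1254562 (J = ((5 - 1*(-206) - 2*(-206)²) - 1*138993) - 1*(-1478216) = ((5 + 206 - 2*42436) - 138993) + 1478216 = ((5 + 206 - 84872) - 138993) + 1478216 = (-84661 - 138993) + 1478216 = -223654 + 1478216 = 1254562)
J/(4317531 + 4630945) = 1254562/(4317531 + 4630945) = 1254562/8948476 = 1254562*(1/8948476) = 627281/4474238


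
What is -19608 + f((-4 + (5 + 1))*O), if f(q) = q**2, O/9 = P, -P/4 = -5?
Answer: 109992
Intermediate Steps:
P = 20 (P = -4*(-5) = 20)
O = 180 (O = 9*20 = 180)
-19608 + f((-4 + (5 + 1))*O) = -19608 + ((-4 + (5 + 1))*180)**2 = -19608 + ((-4 + 6)*180)**2 = -19608 + (2*180)**2 = -19608 + 360**2 = -19608 + 129600 = 109992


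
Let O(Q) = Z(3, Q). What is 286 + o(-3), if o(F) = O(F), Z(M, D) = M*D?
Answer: 277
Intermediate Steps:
Z(M, D) = D*M
O(Q) = 3*Q (O(Q) = Q*3 = 3*Q)
o(F) = 3*F
286 + o(-3) = 286 + 3*(-3) = 286 - 9 = 277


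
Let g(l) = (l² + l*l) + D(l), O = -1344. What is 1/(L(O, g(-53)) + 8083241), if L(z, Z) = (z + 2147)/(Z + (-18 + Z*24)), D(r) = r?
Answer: 139107/1124435406590 ≈ 1.2371e-7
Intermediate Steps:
g(l) = l + 2*l² (g(l) = (l² + l*l) + l = (l² + l²) + l = 2*l² + l = l + 2*l²)
L(z, Z) = (2147 + z)/(-18 + 25*Z) (L(z, Z) = (2147 + z)/(Z + (-18 + 24*Z)) = (2147 + z)/(-18 + 25*Z))
1/(L(O, g(-53)) + 8083241) = 1/((2147 - 1344)/(-18 + 25*(-53*(1 + 2*(-53)))) + 8083241) = 1/(803/(-18 + 25*(-53*(1 - 106))) + 8083241) = 1/(803/(-18 + 25*(-53*(-105))) + 8083241) = 1/(803/(-18 + 25*5565) + 8083241) = 1/(803/(-18 + 139125) + 8083241) = 1/(803/139107 + 8083241) = 1/(1124435406590/139107) = 139107/1124435406590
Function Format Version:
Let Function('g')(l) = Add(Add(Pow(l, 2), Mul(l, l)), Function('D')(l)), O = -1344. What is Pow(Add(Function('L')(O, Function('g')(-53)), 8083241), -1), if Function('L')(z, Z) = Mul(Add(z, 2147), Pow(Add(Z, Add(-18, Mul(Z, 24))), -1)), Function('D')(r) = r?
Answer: Rational(139107, 1124435406590) ≈ 1.2371e-7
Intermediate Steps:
Function('g')(l) = Add(l, Mul(2, Pow(l, 2))) (Function('g')(l) = Add(Add(Pow(l, 2), Mul(l, l)), l) = Add(Add(Pow(l, 2), Pow(l, 2)), l) = Add(Mul(2, Pow(l, 2)), l) = Add(l, Mul(2, Pow(l, 2))))
Function('L')(z, Z) = Mul(Pow(Add(-18, Mul(25, Z)), -1), Add(2147, z)) (Function('L')(z, Z) = Mul(Add(2147, z), Pow(Add(Z, Add(-18, Mul(24, Z))), -1)) = Mul(Add(2147, z), Pow(Add(-18, Mul(25, Z)), -1)) = Mul(Pow(Add(-18, Mul(25, Z)), -1), Add(2147, z)))
Pow(Add(Function('L')(O, Function('g')(-53)), 8083241), -1) = Pow(Add(Mul(Pow(Add(-18, Mul(25, Mul(-53, Add(1, Mul(2, -53))))), -1), Add(2147, -1344)), 8083241), -1) = Pow(Add(Mul(Pow(Add(-18, Mul(25, Mul(-53, Add(1, -106)))), -1), 803), 8083241), -1) = Pow(Add(Mul(Pow(Add(-18, Mul(25, Mul(-53, -105))), -1), 803), 8083241), -1) = Pow(Add(Mul(Pow(Add(-18, Mul(25, 5565)), -1), 803), 8083241), -1) = Pow(Add(Mul(Pow(Add(-18, 139125), -1), 803), 8083241), -1) = Pow(Add(Mul(Pow(139107, -1), 803), 8083241), -1) = Pow(Add(Mul(Rational(1, 139107), 803), 8083241), -1) = Pow(Add(Rational(803, 139107), 8083241), -1) = Pow(Rational(1124435406590, 139107), -1) = Rational(139107, 1124435406590)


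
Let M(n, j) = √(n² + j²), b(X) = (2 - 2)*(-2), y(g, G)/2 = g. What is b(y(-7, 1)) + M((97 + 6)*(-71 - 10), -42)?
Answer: 3*√7734157 ≈ 8343.1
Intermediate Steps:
y(g, G) = 2*g
b(X) = 0 (b(X) = 0*(-2) = 0)
M(n, j) = √(j² + n²)
b(y(-7, 1)) + M((97 + 6)*(-71 - 10), -42) = 0 + √((-42)² + ((97 + 6)*(-71 - 10))²) = 0 + √(1764 + (103*(-81))²) = 0 + √(1764 + (-8343)²) = 0 + √(1764 + 69605649) = 0 + √69607413 = 0 + 3*√7734157 = 3*√7734157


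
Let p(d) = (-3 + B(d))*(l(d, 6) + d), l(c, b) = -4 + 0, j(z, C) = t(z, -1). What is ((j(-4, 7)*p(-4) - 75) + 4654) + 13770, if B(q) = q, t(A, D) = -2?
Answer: 18237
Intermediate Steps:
j(z, C) = -2
l(c, b) = -4
p(d) = (-4 + d)*(-3 + d) (p(d) = (-3 + d)*(-4 + d) = (-4 + d)*(-3 + d))
((j(-4, 7)*p(-4) - 75) + 4654) + 13770 = ((-2*(12 + (-4)² - 7*(-4)) - 75) + 4654) + 13770 = ((-2*(12 + 16 + 28) - 75) + 4654) + 13770 = ((-2*56 - 75) + 4654) + 13770 = ((-112 - 75) + 4654) + 13770 = (-187 + 4654) + 13770 = 4467 + 13770 = 18237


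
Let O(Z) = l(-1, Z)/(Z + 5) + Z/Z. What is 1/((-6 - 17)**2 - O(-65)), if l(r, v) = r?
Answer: 60/31679 ≈ 0.0018940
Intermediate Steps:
O(Z) = 1 - 1/(5 + Z) (O(Z) = -1/(Z + 5) + Z/Z = -1/(5 + Z) + 1 = 1 - 1/(5 + Z))
1/((-6 - 17)**2 - O(-65)) = 1/((-6 - 17)**2 - (4 - 65)/(5 - 65)) = 1/((-23)**2 - (-61)/(-60)) = 1/(529 - (-1)*(-61)/60) = 1/(529 - 1*61/60) = 1/(529 - 61/60) = 1/(31679/60) = 60/31679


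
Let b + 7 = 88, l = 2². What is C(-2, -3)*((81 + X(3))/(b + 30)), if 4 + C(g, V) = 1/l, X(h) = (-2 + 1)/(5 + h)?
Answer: -3235/1184 ≈ -2.7323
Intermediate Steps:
l = 4
b = 81 (b = -7 + 88 = 81)
X(h) = -1/(5 + h)
C(g, V) = -15/4 (C(g, V) = -4 + 1/4 = -4 + ¼ = -15/4)
C(-2, -3)*((81 + X(3))/(b + 30)) = -15*(81 - 1/(5 + 3))/(4*(81 + 30)) = -15*(81 - 1/8)/(4*111) = -15*(81 - 1*⅛)/(4*111) = -15*(81 - ⅛)/(4*111) = -9705/(32*111) = -15/4*647/888 = -3235/1184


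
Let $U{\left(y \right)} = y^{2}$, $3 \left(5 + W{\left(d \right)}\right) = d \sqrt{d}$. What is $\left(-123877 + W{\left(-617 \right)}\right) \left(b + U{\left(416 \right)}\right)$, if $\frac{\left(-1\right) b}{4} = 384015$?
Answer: $168851661528 + \frac{840973468 i \sqrt{617}}{3} \approx 1.6885 \cdot 10^{11} + 6.9631 \cdot 10^{9} i$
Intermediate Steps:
$b = -1536060$ ($b = \left(-4\right) 384015 = -1536060$)
$W{\left(d \right)} = -5 + \frac{d^{\frac{3}{2}}}{3}$ ($W{\left(d \right)} = -5 + \frac{d \sqrt{d}}{3} = -5 + \frac{d^{\frac{3}{2}}}{3}$)
$\left(-123877 + W{\left(-617 \right)}\right) \left(b + U{\left(416 \right)}\right) = \left(-123877 - \left(5 - \frac{\left(-617\right)^{\frac{3}{2}}}{3}\right)\right) \left(-1536060 + 416^{2}\right) = \left(-123877 - \left(5 - \frac{\left(-617\right) i \sqrt{617}}{3}\right)\right) \left(-1536060 + 173056\right) = \left(-123877 - \left(5 + \frac{617 i \sqrt{617}}{3}\right)\right) \left(-1363004\right) = \left(-123882 - \frac{617 i \sqrt{617}}{3}\right) \left(-1363004\right) = 168851661528 + \frac{840973468 i \sqrt{617}}{3}$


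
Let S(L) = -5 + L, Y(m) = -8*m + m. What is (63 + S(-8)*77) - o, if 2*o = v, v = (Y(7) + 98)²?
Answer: -4277/2 ≈ -2138.5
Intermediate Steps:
Y(m) = -7*m
v = 2401 (v = (-7*7 + 98)² = (-49 + 98)² = 49² = 2401)
o = 2401/2 (o = (½)*2401 = 2401/2 ≈ 1200.5)
(63 + S(-8)*77) - o = (63 + (-5 - 8)*77) - 1*2401/2 = (63 - 13*77) - 2401/2 = (63 - 1001) - 2401/2 = -938 - 2401/2 = -4277/2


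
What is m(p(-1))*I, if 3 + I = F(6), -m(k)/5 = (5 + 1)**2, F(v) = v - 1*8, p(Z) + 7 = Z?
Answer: 900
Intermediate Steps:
p(Z) = -7 + Z
F(v) = -8 + v (F(v) = v - 8 = -8 + v)
m(k) = -180 (m(k) = -5*(5 + 1)**2 = -5*6**2 = -5*36 = -180)
I = -5 (I = -3 + (-8 + 6) = -3 - 2 = -5)
m(p(-1))*I = -180*(-5) = 900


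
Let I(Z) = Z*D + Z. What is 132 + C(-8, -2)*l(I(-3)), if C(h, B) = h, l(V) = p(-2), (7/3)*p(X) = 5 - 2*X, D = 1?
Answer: 708/7 ≈ 101.14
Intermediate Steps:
I(Z) = 2*Z (I(Z) = Z*1 + Z = Z + Z = 2*Z)
p(X) = 15/7 - 6*X/7 (p(X) = 3*(5 - 2*X)/7 = 15/7 - 6*X/7)
l(V) = 27/7 (l(V) = 15/7 - 6/7*(-2) = 15/7 + 12/7 = 27/7)
132 + C(-8, -2)*l(I(-3)) = 132 - 8*27/7 = 132 - 216/7 = 708/7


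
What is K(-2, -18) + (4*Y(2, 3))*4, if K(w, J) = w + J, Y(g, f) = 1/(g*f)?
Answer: -52/3 ≈ -17.333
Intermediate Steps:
Y(g, f) = 1/(f*g)
K(w, J) = J + w
K(-2, -18) + (4*Y(2, 3))*4 = (-18 - 2) + (4*(1/(3*2)))*4 = -20 + (4*((⅓)*(½)))*4 = -20 + (4*(⅙))*4 = -20 + (⅔)*4 = -20 + 8/3 = -52/3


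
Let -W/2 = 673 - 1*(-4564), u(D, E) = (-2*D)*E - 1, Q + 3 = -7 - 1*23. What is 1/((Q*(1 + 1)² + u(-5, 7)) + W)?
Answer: -1/10537 ≈ -9.4904e-5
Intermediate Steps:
Q = -33 (Q = -3 + (-7 - 1*23) = -3 + (-7 - 23) = -3 - 30 = -33)
u(D, E) = -1 - 2*D*E (u(D, E) = -2*D*E - 1 = -1 - 2*D*E)
W = -10474 (W = -2*(673 - 1*(-4564)) = -2*(673 + 4564) = -2*5237 = -10474)
1/((Q*(1 + 1)² + u(-5, 7)) + W) = 1/((-33*(1 + 1)² + (-1 - 2*(-5)*7)) - 10474) = 1/((-33*2² + (-1 + 70)) - 10474) = 1/((-33*4 + 69) - 10474) = 1/((-132 + 69) - 10474) = 1/(-63 - 10474) = 1/(-10537) = -1/10537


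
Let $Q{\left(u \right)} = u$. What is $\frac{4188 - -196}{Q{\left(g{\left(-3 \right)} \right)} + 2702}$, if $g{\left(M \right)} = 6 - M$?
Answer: $\frac{4384}{2711} \approx 1.6171$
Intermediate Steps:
$\frac{4188 - -196}{Q{\left(g{\left(-3 \right)} \right)} + 2702} = \frac{4188 - -196}{\left(6 - -3\right) + 2702} = \frac{4188 + \left(-20 + 216\right)}{\left(6 + 3\right) + 2702} = \frac{4188 + 196}{9 + 2702} = \frac{4384}{2711}$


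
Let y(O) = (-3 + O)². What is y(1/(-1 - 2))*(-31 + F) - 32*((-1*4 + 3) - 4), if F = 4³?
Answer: 1580/3 ≈ 526.67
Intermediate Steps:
F = 64
y(1/(-1 - 2))*(-31 + F) - 32*((-1*4 + 3) - 4) = (-3 + 1/(-1 - 2))²*(-31 + 64) - 32*((-1*4 + 3) - 4) = (-3 + 1/(-3))²*33 - 32*((-4 + 3) - 4) = (-3 - ⅓)²*33 - 32*(-1 - 4) = (-10/3)²*33 - 32*(-5) = (100/9)*33 + 160 = 1100/3 + 160 = 1580/3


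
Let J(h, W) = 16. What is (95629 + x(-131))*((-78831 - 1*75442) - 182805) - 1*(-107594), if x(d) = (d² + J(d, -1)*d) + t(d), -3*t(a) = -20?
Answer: -111943955174/3 ≈ -3.7315e+10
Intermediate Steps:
t(a) = 20/3 (t(a) = -⅓*(-20) = 20/3)
x(d) = 20/3 + d² + 16*d (x(d) = (d² + 16*d) + 20/3 = 20/3 + d² + 16*d)
(95629 + x(-131))*((-78831 - 1*75442) - 182805) - 1*(-107594) = (95629 + (20/3 + (-131)² + 16*(-131)))*((-78831 - 1*75442) - 182805) - 1*(-107594) = (95629 + (20/3 + 17161 - 2096))*((-78831 - 75442) - 182805) + 107594 = (95629 + 45215/3)*(-154273 - 182805) + 107594 = (332102/3)*(-337078) + 107594 = -111944277956/3 + 107594 = -111943955174/3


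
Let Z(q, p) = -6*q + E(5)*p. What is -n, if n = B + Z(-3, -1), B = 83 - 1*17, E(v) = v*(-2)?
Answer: -94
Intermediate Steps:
E(v) = -2*v
Z(q, p) = -10*p - 6*q (Z(q, p) = -6*q + (-2*5)*p = -6*q - 10*p = -10*p - 6*q)
B = 66 (B = 83 - 17 = 66)
n = 94 (n = 66 + (-10*(-1) - 6*(-3)) = 66 + (10 + 18) = 66 + 28 = 94)
-n = -1*94 = -94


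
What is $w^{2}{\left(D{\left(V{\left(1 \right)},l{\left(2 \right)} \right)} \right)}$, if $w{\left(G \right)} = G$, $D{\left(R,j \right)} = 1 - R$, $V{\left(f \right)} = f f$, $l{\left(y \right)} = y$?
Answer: $0$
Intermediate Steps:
$V{\left(f \right)} = f^{2}$
$w^{2}{\left(D{\left(V{\left(1 \right)},l{\left(2 \right)} \right)} \right)} = \left(1 - 1^{2}\right)^{2} = \left(1 - 1\right)^{2} = 0^{2} = 0$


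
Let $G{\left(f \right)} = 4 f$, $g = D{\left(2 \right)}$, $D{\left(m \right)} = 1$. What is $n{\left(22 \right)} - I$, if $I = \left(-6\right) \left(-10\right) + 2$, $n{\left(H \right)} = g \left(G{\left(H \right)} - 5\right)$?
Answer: $21$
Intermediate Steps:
$g = 1$
$n{\left(H \right)} = -5 + 4 H$ ($n{\left(H \right)} = 1 \left(4 H - 5\right) = 1 \left(-5 + 4 H\right) = -5 + 4 H$)
$I = 62$ ($I = 60 + 2 = 62$)
$n{\left(22 \right)} - I = \left(-5 + 4 \cdot 22\right) - 62 = \left(-5 + 88\right) - 62 = 83 - 62 = 21$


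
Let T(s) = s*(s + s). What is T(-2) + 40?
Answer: 48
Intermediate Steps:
T(s) = 2*s² (T(s) = s*(2*s) = 2*s²)
T(-2) + 40 = 2*(-2)² + 40 = 2*4 + 40 = 8 + 40 = 48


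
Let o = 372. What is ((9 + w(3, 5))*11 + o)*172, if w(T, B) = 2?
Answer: 84796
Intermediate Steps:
((9 + w(3, 5))*11 + o)*172 = ((9 + 2)*11 + 372)*172 = (11*11 + 372)*172 = (121 + 372)*172 = 493*172 = 84796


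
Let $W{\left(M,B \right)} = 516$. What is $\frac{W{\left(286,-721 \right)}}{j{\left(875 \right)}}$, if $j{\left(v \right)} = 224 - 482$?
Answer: $-2$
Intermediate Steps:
$j{\left(v \right)} = -258$
$\frac{W{\left(286,-721 \right)}}{j{\left(875 \right)}} = \frac{516}{-258} = 516 \left(- \frac{1}{258}\right) = -2$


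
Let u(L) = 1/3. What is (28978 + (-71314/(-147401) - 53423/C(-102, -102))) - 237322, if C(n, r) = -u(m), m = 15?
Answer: -7086231761/147401 ≈ -48075.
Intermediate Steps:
u(L) = 1/3
C(n, r) = -1/3 (C(n, r) = -1*1/3 = -1/3)
(28978 + (-71314/(-147401) - 53423/C(-102, -102))) - 237322 = (28978 + (-71314/(-147401) - 53423/(-1/3))) - 237322 = (28978 + (-71314*(-1/147401) - 53423*(-3))) - 237322 = (28978 + (71314/147401 + 160269)) - 237322 = (28978 + 23623882183/147401) - 237322 = 27895268361/147401 - 237322 = -7086231761/147401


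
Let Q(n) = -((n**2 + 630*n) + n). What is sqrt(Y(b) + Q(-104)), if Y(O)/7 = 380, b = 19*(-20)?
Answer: 2*sqrt(14367) ≈ 239.72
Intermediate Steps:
b = -380
Y(O) = 2660 (Y(O) = 7*380 = 2660)
Q(n) = -n**2 - 631*n (Q(n) = -(n**2 + 631*n) = -n**2 - 631*n)
sqrt(Y(b) + Q(-104)) = sqrt(2660 - 1*(-104)*(631 - 104)) = sqrt(2660 - 1*(-104)*527) = sqrt(2660 + 54808) = sqrt(57468) = 2*sqrt(14367)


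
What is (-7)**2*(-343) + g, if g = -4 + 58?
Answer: -16753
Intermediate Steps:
g = 54
(-7)**2*(-343) + g = (-7)**2*(-343) + 54 = 49*(-343) + 54 = -16807 + 54 = -16753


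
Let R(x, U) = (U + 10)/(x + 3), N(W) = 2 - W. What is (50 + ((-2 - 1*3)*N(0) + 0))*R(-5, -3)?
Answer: -140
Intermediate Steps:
R(x, U) = (10 + U)/(3 + x)
(50 + ((-2 - 1*3)*N(0) + 0))*R(-5, -3) = (50 + ((-2 - 1*3)*(2 - 1*0) + 0))*((10 - 3)/(3 - 5)) = (50 + ((-2 - 3)*(2 + 0) + 0))*(7/(-2)) = (50 + (-5*2 + 0))*(-½*7) = (50 + (-10 + 0))*(-7/2) = (50 - 10)*(-7/2) = 40*(-7/2) = -140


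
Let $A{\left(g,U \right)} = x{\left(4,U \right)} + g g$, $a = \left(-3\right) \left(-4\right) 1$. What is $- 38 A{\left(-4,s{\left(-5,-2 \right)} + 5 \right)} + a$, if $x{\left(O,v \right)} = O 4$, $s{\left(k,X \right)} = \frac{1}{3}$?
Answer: $-1204$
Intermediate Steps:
$s{\left(k,X \right)} = \frac{1}{3}$
$x{\left(O,v \right)} = 4 O$
$a = 12$ ($a = 12 \cdot 1 = 12$)
$A{\left(g,U \right)} = 16 + g^{2}$ ($A{\left(g,U \right)} = 4 \cdot 4 + g g = 16 + g^{2}$)
$- 38 A{\left(-4,s{\left(-5,-2 \right)} + 5 \right)} + a = - 38 \left(16 + \left(-4\right)^{2}\right) + 12 = - 38 \left(16 + 16\right) + 12 = \left(-38\right) 32 + 12 = -1216 + 12 = -1204$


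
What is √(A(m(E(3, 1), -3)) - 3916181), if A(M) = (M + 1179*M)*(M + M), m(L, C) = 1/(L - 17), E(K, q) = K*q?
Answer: I*√191892279/7 ≈ 1978.9*I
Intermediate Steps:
m(L, C) = 1/(-17 + L)
A(M) = 2360*M² (A(M) = (1180*M)*(2*M) = 2360*M²)
√(A(m(E(3, 1), -3)) - 3916181) = √(2360*(1/(-17 + 3*1))² - 3916181) = √(2360*(1/(-17 + 3))² - 3916181) = √(2360*(1/(-14))² - 3916181) = √(2360*(-1/14)² - 3916181) = √(2360*(1/196) - 3916181) = √(590/49 - 3916181) = √(-191892279/49) = I*√191892279/7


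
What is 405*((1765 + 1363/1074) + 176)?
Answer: 281609595/358 ≈ 7.8662e+5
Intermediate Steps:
405*((1765 + 1363/1074) + 176) = 405*(1896973/1074 + 176) = 405*(2085997/1074) = 281609595/358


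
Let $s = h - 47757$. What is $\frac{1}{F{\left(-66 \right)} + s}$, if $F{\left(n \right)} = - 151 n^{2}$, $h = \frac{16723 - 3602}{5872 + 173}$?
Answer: $- \frac{6045}{4264812964} \approx -1.4174 \cdot 10^{-6}$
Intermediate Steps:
$h = \frac{13121}{6045} \approx 2.1706$
$s = - \frac{288677944}{6045}$ ($s = \frac{13121}{6045} - 47757 = - \frac{288677944}{6045} \approx -47755.0$)
$\frac{1}{F{\left(-66 \right)} + s} = \frac{1}{- 151 \left(-66\right)^{2} - \frac{288677944}{6045}} = \frac{1}{\left(-151\right) 4356 - \frac{288677944}{6045}} = \frac{1}{-657756 - \frac{288677944}{6045}} = \frac{1}{- \frac{4264812964}{6045}} = - \frac{6045}{4264812964}$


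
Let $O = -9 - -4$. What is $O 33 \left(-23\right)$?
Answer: $3795$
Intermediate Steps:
$O = -5$ ($O = -9 + 4 = -5$)
$O 33 \left(-23\right) = \left(-5\right) 33 \left(-23\right) = \left(-165\right) \left(-23\right) = 3795$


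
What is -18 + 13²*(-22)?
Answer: -3736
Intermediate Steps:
-18 + 13²*(-22) = -18 + 169*(-22) = -18 - 3718 = -3736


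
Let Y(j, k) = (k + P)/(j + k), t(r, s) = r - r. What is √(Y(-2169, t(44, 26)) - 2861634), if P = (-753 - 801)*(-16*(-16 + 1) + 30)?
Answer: I*√166195328934/241 ≈ 1691.6*I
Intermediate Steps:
P = -419580 (P = -1554*(-16*(-15) + 30) = -1554*(240 + 30) = -1554*270 = -419580)
t(r, s) = 0
Y(j, k) = (-419580 + k)/(j + k) (Y(j, k) = (k - 419580)/(j + k) = (-419580 + k)/(j + k))
√(Y(-2169, t(44, 26)) - 2861634) = √((-419580 + 0)/(-2169 + 0) - 2861634) = √(-419580/(-2169) - 2861634) = √(-1/2169*(-419580) - 2861634) = √(46620/241 - 2861634) = √(-689607174/241) = I*√166195328934/241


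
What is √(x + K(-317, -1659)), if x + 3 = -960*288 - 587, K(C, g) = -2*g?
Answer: 2*I*√68438 ≈ 523.21*I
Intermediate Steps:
x = -277070 (x = -3 + (-960*288 - 587) = -3 + (-276480 - 587) = -3 - 277067 = -277070)
√(x + K(-317, -1659)) = √(-277070 - 2*(-1659)) = √(-277070 + 3318) = √(-273752) = 2*I*√68438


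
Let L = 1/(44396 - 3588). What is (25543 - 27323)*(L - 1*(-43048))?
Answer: -781732739325/10202 ≈ -7.6625e+7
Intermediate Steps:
L = 1/40808 ≈ 2.4505e-5
(25543 - 27323)*(L - 1*(-43048)) = (25543 - 27323)*(1/40808 - 1*(-43048)) = -1780*(1/40808 + 43048) = -1780*1756702785/40808 = -781732739325/10202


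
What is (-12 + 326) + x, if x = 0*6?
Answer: 314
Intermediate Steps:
x = 0
(-12 + 326) + x = (-12 + 326) + 0 = 314 + 0 = 314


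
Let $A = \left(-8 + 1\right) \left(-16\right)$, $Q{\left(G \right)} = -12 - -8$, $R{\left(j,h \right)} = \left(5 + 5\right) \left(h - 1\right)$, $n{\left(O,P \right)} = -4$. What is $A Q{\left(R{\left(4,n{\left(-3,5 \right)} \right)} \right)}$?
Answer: $-448$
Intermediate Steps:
$R{\left(j,h \right)} = -10 + 10 h$ ($R{\left(j,h \right)} = 10 \left(-1 + h\right) = -10 + 10 h$)
$Q{\left(G \right)} = -4$ ($Q{\left(G \right)} = -12 + 8 = -4$)
$A = 112$ ($A = \left(-7\right) \left(-16\right) = 112$)
$A Q{\left(R{\left(4,n{\left(-3,5 \right)} \right)} \right)} = 112 \left(-4\right) = -448$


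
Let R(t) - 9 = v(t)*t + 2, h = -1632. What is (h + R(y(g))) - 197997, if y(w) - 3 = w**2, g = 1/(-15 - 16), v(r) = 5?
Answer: -191818478/961 ≈ -1.9960e+5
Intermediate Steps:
g = -1/31 (g = 1/(-31) = -1/31 ≈ -0.032258)
y(w) = 3 + w**2
R(t) = 11 + 5*t (R(t) = 9 + (5*t + 2) = 9 + (2 + 5*t) = 11 + 5*t)
(h + R(y(g))) - 197997 = (-1632 + (11 + 5*(3 + (-1/31)**2))) - 197997 = (-1632 + (11 + 5*(3 + 1/961))) - 197997 = (-1632 + (11 + 5*(2884/961))) - 197997 = (-1632 + (11 + 14420/961)) - 197997 = (-1632 + 24991/961) - 197997 = -1543361/961 - 197997 = -191818478/961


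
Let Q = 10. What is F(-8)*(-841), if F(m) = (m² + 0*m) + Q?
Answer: -62234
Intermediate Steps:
F(m) = 10 + m² (F(m) = (m² + 0*m) + 10 = (m² + 0) + 10 = m² + 10 = 10 + m²)
F(-8)*(-841) = (10 + (-8)²)*(-841) = (10 + 64)*(-841) = 74*(-841) = -62234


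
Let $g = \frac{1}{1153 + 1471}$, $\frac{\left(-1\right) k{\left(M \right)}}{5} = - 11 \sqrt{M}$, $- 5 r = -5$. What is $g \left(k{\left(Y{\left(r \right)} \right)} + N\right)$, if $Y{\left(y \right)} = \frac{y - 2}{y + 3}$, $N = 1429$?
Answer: $\frac{1429}{2624} + \frac{55 i}{5248} \approx 0.54459 + 0.01048 i$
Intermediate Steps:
$r = 1$ ($r = \left(- \frac{1}{5}\right) \left(-5\right) = 1$)
$Y{\left(y \right)} = \frac{-2 + y}{3 + y}$
$k{\left(M \right)} = 55 \sqrt{M}$ ($k{\left(M \right)} = - 5 \left(- 11 \sqrt{M}\right) = 55 \sqrt{M}$)
$g = \frac{1}{2624} \approx 0.0003811$
$g \left(k{\left(Y{\left(r \right)} \right)} + N\right) = \frac{55 \sqrt{\frac{-2 + 1}{3 + 1}} + 1429}{2624} = \frac{55 \sqrt{\frac{1}{4} \left(-1\right)} + 1429}{2624} = \frac{55 \sqrt{- \frac{1}{4}} + 1429}{2624} = \frac{55 \frac{i}{2} + 1429}{2624} = \frac{\frac{55 i}{2} + 1429}{2624} = \frac{1429 + \frac{55 i}{2}}{2624} = \frac{1429}{2624} + \frac{55 i}{5248}$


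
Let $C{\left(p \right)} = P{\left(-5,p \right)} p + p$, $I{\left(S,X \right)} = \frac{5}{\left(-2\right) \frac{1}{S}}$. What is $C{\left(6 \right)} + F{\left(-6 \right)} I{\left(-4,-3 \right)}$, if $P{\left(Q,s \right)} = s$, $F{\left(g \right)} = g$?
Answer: $-18$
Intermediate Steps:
$I{\left(S,X \right)} = - \frac{5 S}{2}$ ($I{\left(S,X \right)} = 5 \left(- \frac{S}{2}\right) = - \frac{5 S}{2}$)
$C{\left(p \right)} = p + p^{2}$ ($C{\left(p \right)} = p p + p = p^{2} + p = p + p^{2}$)
$C{\left(6 \right)} + F{\left(-6 \right)} I{\left(-4,-3 \right)} = 6 \left(1 + 6\right) - 6 \left(\left(- \frac{5}{2}\right) \left(-4\right)\right) = 6 \cdot 7 - 60 = 42 - 60 = -18$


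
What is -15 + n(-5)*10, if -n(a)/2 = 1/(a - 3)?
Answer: -25/2 ≈ -12.500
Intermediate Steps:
n(a) = -2/(-3 + a) (n(a) = -2/(a - 3) = -2/(-3 + a))
-15 + n(-5)*10 = -15 - 2/(-3 - 5)*10 = -15 - 2/(-8)*10 = -15 - 2*(-⅛)*10 = -15 + (¼)*10 = -15 + 5/2 = -25/2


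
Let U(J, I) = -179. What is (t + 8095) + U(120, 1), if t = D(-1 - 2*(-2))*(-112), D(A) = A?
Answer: 7580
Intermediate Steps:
t = -336 (t = (-1 - 2*(-2))*(-112) = (-1 + 4)*(-112) = 3*(-112) = -336)
(t + 8095) + U(120, 1) = (-336 + 8095) - 179 = 7759 - 179 = 7580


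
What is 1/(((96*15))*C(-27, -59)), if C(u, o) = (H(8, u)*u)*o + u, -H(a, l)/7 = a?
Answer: -1/128498400 ≈ -7.7822e-9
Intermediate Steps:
H(a, l) = -7*a
C(u, o) = u - 56*o*u (C(u, o) = ((-7*8)*u)*o + u = (-56*u)*o + u = -56*o*u + u = u - 56*o*u)
1/(((96*15))*C(-27, -59)) = 1/(((96*15))*((-27*(1 - 56*(-59))))) = 1/(1440*((-27*(1 + 3304)))) = 1/(1440*((-27*3305))) = (1/1440)/(-89235) = (1/1440)*(-1/89235) = -1/128498400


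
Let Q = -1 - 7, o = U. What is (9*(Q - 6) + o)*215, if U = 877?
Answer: 161465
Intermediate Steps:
o = 877
Q = -8
(9*(Q - 6) + o)*215 = (9*(-8 - 6) + 877)*215 = (9*(-14) + 877)*215 = (-126 + 877)*215 = 751*215 = 161465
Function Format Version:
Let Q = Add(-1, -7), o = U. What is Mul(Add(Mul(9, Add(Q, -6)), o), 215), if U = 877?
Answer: 161465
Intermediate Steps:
o = 877
Q = -8
Mul(Add(Mul(9, Add(Q, -6)), o), 215) = Mul(Add(Mul(9, Add(-8, -6)), 877), 215) = Mul(Add(Mul(9, -14), 877), 215) = Mul(Add(-126, 877), 215) = Mul(751, 215) = 161465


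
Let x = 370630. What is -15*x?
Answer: -5559450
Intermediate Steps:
-15*x = -15*370630 = -5559450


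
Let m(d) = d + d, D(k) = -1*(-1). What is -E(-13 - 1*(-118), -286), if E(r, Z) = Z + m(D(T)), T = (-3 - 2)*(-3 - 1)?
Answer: 284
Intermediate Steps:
T = 20 (T = -5*(-4) = 20)
D(k) = 1
m(d) = 2*d
E(r, Z) = 2 + Z (E(r, Z) = Z + 2*1 = Z + 2 = 2 + Z)
-E(-13 - 1*(-118), -286) = -(2 - 286) = -1*(-284) = 284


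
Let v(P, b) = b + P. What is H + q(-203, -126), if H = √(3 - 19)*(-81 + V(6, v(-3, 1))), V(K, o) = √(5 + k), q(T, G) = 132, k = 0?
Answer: 132 + 4*I*(-81 + √5) ≈ 132.0 - 315.06*I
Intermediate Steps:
v(P, b) = P + b
V(K, o) = √5 (V(K, o) = √(5 + 0) = √5)
H = 4*I*(-81 + √5) (H = √(3 - 19)*(-81 + √5) = √(-16)*(-81 + √5) = (4*I)*(-81 + √5) = 4*I*(-81 + √5) ≈ -315.06*I)
H + q(-203, -126) = 4*I*(-81 + √5) + 132 = 132 + 4*I*(-81 + √5)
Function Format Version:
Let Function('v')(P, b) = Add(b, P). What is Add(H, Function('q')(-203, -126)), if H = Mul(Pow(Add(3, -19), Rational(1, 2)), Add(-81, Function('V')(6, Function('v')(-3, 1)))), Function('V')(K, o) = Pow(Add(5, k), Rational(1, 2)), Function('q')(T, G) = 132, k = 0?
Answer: Add(132, Mul(4, I, Add(-81, Pow(5, Rational(1, 2))))) ≈ Add(132.00, Mul(-315.06, I))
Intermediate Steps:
Function('v')(P, b) = Add(P, b)
Function('V')(K, o) = Pow(5, Rational(1, 2)) (Function('V')(K, o) = Pow(Add(5, 0), Rational(1, 2)) = Pow(5, Rational(1, 2)))
H = Mul(4, I, Add(-81, Pow(5, Rational(1, 2)))) (H = Mul(Pow(Add(3, -19), Rational(1, 2)), Add(-81, Pow(5, Rational(1, 2)))) = Mul(Pow(-16, Rational(1, 2)), Add(-81, Pow(5, Rational(1, 2)))) = Mul(Mul(4, I), Add(-81, Pow(5, Rational(1, 2)))) = Mul(4, I, Add(-81, Pow(5, Rational(1, 2)))) ≈ Mul(-315.06, I))
Add(H, Function('q')(-203, -126)) = Add(Mul(4, I, Add(-81, Pow(5, Rational(1, 2)))), 132) = Add(132, Mul(4, I, Add(-81, Pow(5, Rational(1, 2)))))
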